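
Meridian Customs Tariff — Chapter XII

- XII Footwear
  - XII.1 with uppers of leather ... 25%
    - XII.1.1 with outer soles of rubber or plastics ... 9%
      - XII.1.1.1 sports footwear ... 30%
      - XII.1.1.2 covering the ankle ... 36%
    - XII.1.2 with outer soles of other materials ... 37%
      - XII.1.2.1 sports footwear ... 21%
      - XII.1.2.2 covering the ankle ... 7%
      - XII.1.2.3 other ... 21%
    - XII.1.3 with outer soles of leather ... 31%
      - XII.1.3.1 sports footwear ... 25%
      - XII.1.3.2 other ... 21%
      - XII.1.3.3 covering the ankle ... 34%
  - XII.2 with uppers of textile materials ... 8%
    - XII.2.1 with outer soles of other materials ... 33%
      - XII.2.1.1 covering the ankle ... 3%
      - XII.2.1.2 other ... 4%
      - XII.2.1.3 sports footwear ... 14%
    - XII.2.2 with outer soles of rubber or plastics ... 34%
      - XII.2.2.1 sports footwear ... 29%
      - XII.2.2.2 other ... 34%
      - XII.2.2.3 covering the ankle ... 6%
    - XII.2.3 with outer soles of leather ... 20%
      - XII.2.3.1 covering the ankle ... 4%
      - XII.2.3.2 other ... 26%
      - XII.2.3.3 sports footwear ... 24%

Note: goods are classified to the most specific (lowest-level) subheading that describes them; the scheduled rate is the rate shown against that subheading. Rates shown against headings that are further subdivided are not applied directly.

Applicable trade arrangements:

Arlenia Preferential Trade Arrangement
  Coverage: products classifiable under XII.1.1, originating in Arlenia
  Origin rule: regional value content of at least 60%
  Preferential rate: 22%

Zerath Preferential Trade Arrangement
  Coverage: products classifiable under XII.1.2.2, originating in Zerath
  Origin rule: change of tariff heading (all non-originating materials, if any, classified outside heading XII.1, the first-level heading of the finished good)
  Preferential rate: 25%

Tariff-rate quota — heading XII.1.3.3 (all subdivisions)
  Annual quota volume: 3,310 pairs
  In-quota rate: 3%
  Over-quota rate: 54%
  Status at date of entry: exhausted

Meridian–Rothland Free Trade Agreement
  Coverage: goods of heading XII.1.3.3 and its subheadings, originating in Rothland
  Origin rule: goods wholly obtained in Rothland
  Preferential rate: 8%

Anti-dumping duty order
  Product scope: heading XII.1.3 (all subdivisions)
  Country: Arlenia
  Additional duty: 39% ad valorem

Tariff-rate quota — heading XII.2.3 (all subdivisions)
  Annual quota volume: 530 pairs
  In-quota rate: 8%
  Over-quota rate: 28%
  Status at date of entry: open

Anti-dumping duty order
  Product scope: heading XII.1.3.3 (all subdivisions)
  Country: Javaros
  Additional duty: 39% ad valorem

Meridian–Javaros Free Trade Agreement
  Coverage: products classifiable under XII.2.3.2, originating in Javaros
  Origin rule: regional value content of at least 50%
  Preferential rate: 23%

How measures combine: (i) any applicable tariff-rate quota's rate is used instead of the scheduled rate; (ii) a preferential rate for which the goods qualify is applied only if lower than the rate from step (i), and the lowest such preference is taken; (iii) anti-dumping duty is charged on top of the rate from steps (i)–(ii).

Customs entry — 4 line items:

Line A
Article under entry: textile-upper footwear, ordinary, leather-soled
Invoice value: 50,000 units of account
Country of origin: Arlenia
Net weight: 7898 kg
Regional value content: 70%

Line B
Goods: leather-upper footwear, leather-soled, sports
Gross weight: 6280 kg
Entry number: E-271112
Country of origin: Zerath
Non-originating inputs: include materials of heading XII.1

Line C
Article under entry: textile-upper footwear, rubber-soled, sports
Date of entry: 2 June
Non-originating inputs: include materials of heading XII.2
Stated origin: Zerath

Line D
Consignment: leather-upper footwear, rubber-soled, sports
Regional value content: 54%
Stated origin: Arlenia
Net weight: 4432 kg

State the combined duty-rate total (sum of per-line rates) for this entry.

Line A: textile-upper → XII.2; leather-soled → XII.2.3; ordinary → XII.2.3.2. Scheduled 26%. quota on XII.2.3 open → in-quota 8%; Arlenia agreement on XII.1.1: XII.2.3.2 not covered. → 8%.
Line B: leather-upper → XII.1; leather-soled → XII.1.3; sports → XII.1.3.1. Scheduled 25%. Zerath agreement on XII.1.2.2: XII.1.3.1 not covered. → 25%.
Line C: textile-upper → XII.2; rubber-soled → XII.2.2; sports → XII.2.2.1. Scheduled 29%. Zerath agreement on XII.1.2.2: XII.2.2.1 not covered. → 29%.
Line D: leather-upper → XII.1; rubber-soled → XII.1.1; sports → XII.1.1.1. Scheduled 30%. Arlenia agreement on XII.1.1: RVC < 60%. → 30%.
Sum: 8% + 25% + 29% + 30% = 92%.

92%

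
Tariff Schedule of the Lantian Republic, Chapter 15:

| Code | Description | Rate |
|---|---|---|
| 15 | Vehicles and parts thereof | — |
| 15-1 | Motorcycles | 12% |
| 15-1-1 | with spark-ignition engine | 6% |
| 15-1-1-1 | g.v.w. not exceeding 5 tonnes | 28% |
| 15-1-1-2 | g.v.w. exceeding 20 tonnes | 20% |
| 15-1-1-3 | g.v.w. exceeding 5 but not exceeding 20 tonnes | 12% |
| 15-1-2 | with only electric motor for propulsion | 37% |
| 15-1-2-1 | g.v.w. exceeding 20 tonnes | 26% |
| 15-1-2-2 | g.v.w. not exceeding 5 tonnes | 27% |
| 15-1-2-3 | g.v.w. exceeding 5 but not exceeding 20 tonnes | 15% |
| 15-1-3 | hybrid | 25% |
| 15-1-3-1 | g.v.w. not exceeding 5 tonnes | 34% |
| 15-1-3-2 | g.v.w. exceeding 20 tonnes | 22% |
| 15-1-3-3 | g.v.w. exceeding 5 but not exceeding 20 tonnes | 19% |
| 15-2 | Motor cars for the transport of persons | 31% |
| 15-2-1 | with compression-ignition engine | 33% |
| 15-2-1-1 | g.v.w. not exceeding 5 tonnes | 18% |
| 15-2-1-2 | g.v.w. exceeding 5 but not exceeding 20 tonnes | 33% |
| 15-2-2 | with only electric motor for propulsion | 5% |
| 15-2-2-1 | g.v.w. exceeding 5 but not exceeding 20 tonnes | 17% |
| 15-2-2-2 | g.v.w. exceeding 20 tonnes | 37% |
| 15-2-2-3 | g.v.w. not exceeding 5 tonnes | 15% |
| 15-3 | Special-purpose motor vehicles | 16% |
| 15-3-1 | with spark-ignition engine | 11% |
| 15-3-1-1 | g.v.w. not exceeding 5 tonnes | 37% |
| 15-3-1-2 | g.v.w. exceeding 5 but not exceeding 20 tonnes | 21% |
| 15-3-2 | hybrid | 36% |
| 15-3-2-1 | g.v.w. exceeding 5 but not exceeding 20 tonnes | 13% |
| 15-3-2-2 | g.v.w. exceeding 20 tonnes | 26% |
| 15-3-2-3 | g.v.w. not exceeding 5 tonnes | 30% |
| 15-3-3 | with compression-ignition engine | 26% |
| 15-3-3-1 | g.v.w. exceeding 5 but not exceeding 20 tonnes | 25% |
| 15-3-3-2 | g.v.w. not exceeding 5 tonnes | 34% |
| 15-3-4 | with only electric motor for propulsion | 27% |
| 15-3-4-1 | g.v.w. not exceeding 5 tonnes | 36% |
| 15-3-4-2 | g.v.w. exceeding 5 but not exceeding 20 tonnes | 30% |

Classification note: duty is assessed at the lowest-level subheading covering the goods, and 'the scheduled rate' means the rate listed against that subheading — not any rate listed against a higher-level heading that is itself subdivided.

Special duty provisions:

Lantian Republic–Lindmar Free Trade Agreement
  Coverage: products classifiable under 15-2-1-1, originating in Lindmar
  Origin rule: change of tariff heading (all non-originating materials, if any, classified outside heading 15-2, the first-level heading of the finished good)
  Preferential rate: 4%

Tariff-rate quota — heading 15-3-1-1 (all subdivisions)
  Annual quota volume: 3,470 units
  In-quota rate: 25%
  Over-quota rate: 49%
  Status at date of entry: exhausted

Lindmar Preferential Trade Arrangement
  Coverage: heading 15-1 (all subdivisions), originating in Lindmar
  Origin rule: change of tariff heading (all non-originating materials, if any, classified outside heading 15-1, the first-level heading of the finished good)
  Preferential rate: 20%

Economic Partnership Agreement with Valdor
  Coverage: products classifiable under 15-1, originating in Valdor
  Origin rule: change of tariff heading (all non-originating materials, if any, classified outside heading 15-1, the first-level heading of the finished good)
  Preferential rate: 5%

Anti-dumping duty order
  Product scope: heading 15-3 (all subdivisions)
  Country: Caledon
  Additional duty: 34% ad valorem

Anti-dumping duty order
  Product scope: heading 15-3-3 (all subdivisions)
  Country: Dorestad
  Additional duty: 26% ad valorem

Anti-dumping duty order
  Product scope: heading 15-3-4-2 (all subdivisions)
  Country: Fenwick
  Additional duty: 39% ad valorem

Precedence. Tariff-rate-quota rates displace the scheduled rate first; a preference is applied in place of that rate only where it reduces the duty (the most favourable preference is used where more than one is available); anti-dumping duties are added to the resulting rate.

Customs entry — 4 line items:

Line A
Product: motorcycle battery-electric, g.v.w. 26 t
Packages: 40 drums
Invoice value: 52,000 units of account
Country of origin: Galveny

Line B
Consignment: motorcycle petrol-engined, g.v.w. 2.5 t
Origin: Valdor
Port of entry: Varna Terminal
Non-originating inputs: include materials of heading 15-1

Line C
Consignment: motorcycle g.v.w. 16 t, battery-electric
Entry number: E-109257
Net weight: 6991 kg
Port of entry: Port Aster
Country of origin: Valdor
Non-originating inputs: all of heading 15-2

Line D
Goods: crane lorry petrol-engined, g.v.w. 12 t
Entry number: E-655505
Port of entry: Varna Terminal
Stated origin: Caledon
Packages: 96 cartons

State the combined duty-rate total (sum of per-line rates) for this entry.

Line A: motorcycle → 15-1; battery-electric → 15-1-2; g.v.w. 26 t → 15-1-2-1. Scheduled 26%. No special measure applies. → 26%.
Line B: motorcycle → 15-1; petrol-engined → 15-1-1; g.v.w. 2.5 t → 15-1-1-1. Scheduled 28%. Valdor agreement on 15-1: CTH not met. → 28%.
Line C: motorcycle → 15-1; battery-electric → 15-1-2; g.v.w. 16 t → 15-1-2-3. Scheduled 15%. Valdor agreement on 15-1: CTH met → 5% available; preferential 5%. → 5%.
Line D: crane lorry → 15-3; petrol-engined → 15-3-1; g.v.w. 12 t → 15-3-1-2. Scheduled 21%. anti-dumping (Caledon, 15-3): +34%; total 21% + 34% = 55%. → 55%.
Sum: 26% + 28% + 5% + 55% = 114%.

114%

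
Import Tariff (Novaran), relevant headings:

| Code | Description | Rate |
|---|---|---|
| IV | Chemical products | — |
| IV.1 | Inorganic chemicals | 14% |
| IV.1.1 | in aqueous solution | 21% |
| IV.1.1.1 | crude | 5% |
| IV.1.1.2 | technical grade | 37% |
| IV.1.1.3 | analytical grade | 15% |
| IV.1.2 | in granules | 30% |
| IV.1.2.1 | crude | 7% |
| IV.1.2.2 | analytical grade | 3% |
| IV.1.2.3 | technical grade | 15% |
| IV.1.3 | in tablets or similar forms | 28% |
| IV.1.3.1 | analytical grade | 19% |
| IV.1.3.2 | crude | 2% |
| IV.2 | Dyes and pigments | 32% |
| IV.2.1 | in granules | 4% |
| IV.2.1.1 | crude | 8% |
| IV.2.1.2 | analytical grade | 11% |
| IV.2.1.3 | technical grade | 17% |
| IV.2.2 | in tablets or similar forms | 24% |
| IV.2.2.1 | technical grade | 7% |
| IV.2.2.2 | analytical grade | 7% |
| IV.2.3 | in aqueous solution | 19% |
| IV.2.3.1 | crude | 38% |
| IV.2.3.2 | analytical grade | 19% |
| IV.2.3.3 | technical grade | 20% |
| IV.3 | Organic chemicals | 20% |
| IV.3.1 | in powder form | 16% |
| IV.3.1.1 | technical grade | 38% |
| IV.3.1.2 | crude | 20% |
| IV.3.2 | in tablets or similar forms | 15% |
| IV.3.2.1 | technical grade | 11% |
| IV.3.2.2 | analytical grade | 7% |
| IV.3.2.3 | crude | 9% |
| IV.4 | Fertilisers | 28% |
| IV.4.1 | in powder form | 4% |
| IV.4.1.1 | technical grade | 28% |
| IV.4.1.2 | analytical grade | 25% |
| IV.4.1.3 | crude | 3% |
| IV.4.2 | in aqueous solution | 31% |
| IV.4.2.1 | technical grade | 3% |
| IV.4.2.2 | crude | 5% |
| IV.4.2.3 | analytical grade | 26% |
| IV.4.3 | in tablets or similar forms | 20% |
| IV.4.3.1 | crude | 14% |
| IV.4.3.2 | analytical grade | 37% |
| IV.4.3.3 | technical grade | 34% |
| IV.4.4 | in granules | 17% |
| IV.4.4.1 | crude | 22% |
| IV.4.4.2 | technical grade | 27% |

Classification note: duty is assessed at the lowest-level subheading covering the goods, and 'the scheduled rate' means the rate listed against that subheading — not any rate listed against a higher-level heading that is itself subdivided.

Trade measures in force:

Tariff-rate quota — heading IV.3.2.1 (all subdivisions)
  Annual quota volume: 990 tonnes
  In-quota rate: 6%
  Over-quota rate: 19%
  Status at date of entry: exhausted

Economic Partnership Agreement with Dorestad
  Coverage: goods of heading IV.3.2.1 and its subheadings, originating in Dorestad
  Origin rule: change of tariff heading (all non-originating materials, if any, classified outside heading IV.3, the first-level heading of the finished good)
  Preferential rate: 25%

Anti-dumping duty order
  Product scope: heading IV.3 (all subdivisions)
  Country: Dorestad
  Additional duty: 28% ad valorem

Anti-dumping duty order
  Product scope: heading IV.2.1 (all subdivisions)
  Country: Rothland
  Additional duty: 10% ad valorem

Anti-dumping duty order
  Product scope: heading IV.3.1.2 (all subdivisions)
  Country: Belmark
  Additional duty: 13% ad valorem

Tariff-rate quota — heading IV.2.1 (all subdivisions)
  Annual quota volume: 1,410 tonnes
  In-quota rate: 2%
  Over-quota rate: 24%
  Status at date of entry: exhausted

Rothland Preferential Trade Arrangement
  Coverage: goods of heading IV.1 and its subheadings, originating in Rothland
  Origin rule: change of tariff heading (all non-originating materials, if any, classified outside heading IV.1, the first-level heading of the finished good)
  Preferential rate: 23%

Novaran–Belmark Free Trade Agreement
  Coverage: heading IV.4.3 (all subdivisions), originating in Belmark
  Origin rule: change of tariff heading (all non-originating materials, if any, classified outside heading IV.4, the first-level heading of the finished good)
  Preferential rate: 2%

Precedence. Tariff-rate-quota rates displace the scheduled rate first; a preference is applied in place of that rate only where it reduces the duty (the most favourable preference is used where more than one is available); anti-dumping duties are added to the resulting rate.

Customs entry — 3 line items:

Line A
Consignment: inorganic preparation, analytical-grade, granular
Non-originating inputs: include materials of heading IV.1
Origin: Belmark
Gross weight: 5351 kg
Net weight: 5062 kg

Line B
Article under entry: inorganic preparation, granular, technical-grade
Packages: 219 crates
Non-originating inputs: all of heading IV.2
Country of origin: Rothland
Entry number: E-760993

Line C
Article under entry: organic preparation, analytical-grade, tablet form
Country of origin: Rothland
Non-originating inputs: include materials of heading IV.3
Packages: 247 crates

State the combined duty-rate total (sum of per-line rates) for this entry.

25%

Line A: inorganic → IV.1; granular → IV.1.2; analytical-grade → IV.1.2.2. Scheduled 3%. Belmark agreement on IV.4.3: IV.1.2.2 not covered. → 3%.
Line B: inorganic → IV.1; granular → IV.1.2; technical-grade → IV.1.2.3. Scheduled 15%. Rothland agreement on IV.1: CTH met → 23% available; preference 23% not lower than 15% → no reduction. → 15%.
Line C: organic → IV.3; tablet form → IV.3.2; analytical-grade → IV.3.2.2. Scheduled 7%. Rothland agreement on IV.1: IV.3.2.2 not covered. → 7%.
Sum: 3% + 15% + 7% = 25%.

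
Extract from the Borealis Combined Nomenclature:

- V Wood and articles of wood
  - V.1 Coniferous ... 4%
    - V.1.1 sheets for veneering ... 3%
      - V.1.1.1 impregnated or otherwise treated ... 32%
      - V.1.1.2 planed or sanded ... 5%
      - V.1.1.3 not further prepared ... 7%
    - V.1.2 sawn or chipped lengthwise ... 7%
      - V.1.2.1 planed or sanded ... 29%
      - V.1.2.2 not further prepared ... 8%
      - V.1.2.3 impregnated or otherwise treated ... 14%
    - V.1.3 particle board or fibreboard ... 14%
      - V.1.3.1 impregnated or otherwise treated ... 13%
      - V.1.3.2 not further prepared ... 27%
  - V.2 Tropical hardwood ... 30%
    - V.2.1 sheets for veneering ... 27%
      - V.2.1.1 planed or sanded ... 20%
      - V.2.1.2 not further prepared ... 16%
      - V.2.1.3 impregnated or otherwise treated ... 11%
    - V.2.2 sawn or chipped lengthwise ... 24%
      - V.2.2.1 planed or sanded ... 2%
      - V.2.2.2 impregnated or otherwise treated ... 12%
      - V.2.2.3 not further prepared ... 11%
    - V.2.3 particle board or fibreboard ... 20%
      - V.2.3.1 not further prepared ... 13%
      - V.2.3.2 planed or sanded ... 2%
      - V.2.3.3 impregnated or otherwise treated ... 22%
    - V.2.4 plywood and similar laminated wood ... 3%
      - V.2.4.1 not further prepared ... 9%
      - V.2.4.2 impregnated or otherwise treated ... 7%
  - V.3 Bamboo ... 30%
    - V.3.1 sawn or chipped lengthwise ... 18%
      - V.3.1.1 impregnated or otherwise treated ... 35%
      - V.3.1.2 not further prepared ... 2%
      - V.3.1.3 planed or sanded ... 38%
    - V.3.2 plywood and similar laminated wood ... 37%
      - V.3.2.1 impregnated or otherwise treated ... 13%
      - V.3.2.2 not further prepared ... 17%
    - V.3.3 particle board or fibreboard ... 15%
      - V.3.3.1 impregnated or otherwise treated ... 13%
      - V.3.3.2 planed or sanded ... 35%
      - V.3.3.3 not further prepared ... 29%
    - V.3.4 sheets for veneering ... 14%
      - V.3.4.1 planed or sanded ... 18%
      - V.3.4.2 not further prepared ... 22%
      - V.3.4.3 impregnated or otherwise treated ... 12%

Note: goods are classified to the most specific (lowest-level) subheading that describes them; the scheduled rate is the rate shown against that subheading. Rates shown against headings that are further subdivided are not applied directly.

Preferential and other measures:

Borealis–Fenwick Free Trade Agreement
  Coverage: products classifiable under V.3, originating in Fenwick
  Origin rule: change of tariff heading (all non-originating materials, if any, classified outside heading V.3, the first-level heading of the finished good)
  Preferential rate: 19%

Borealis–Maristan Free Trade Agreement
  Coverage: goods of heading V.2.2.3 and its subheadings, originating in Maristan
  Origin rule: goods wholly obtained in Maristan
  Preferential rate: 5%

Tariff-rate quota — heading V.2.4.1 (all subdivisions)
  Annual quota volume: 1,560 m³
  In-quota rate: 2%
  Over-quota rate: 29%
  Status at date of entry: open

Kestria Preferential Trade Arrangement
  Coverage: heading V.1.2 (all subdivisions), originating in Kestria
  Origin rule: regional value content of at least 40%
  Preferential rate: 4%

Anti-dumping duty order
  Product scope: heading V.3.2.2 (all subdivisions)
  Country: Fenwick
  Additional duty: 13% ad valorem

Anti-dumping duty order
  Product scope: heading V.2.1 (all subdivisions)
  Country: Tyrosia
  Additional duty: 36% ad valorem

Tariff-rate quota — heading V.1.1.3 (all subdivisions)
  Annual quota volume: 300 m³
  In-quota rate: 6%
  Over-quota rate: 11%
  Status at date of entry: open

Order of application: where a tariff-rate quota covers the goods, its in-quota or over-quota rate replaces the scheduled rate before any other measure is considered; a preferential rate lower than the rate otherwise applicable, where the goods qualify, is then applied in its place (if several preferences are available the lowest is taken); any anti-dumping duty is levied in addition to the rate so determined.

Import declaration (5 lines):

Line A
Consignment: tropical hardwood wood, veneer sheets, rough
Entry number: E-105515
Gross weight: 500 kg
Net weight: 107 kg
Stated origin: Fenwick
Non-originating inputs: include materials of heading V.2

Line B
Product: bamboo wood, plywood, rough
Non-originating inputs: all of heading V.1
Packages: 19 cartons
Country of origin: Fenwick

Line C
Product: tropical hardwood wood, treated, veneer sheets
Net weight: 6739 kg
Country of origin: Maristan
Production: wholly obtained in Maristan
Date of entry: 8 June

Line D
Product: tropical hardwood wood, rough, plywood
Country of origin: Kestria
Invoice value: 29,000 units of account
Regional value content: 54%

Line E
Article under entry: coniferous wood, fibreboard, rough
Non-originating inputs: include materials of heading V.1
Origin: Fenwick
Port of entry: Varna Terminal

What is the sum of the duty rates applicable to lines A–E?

86%

Line A: tropical hardwood → V.2; veneer sheets → V.2.1; rough → V.2.1.2. Scheduled 16%. Fenwick agreement on V.3: V.2.1.2 not covered. → 16%.
Line B: bamboo → V.3; plywood → V.3.2; rough → V.3.2.2. Scheduled 17%. Fenwick agreement on V.3: CTH met → 19% available; preference 19% not lower than 17% → no reduction; anti-dumping (Fenwick, V.3.2.2): +13%; total 17% + 13% = 30%. → 30%.
Line C: tropical hardwood → V.2; veneer sheets → V.2.1; treated → V.2.1.3. Scheduled 11%. Maristan agreement on V.2.2.3: V.2.1.3 not covered. → 11%.
Line D: tropical hardwood → V.2; plywood → V.2.4; rough → V.2.4.1. Scheduled 9%. quota on V.2.4.1 open → in-quota 2%; Kestria agreement on V.1.2: V.2.4.1 not covered. → 2%.
Line E: coniferous → V.1; fibreboard → V.1.3; rough → V.1.3.2. Scheduled 27%. Fenwick agreement on V.3: V.1.3.2 not covered. → 27%.
Sum: 16% + 30% + 11% + 2% + 27% = 86%.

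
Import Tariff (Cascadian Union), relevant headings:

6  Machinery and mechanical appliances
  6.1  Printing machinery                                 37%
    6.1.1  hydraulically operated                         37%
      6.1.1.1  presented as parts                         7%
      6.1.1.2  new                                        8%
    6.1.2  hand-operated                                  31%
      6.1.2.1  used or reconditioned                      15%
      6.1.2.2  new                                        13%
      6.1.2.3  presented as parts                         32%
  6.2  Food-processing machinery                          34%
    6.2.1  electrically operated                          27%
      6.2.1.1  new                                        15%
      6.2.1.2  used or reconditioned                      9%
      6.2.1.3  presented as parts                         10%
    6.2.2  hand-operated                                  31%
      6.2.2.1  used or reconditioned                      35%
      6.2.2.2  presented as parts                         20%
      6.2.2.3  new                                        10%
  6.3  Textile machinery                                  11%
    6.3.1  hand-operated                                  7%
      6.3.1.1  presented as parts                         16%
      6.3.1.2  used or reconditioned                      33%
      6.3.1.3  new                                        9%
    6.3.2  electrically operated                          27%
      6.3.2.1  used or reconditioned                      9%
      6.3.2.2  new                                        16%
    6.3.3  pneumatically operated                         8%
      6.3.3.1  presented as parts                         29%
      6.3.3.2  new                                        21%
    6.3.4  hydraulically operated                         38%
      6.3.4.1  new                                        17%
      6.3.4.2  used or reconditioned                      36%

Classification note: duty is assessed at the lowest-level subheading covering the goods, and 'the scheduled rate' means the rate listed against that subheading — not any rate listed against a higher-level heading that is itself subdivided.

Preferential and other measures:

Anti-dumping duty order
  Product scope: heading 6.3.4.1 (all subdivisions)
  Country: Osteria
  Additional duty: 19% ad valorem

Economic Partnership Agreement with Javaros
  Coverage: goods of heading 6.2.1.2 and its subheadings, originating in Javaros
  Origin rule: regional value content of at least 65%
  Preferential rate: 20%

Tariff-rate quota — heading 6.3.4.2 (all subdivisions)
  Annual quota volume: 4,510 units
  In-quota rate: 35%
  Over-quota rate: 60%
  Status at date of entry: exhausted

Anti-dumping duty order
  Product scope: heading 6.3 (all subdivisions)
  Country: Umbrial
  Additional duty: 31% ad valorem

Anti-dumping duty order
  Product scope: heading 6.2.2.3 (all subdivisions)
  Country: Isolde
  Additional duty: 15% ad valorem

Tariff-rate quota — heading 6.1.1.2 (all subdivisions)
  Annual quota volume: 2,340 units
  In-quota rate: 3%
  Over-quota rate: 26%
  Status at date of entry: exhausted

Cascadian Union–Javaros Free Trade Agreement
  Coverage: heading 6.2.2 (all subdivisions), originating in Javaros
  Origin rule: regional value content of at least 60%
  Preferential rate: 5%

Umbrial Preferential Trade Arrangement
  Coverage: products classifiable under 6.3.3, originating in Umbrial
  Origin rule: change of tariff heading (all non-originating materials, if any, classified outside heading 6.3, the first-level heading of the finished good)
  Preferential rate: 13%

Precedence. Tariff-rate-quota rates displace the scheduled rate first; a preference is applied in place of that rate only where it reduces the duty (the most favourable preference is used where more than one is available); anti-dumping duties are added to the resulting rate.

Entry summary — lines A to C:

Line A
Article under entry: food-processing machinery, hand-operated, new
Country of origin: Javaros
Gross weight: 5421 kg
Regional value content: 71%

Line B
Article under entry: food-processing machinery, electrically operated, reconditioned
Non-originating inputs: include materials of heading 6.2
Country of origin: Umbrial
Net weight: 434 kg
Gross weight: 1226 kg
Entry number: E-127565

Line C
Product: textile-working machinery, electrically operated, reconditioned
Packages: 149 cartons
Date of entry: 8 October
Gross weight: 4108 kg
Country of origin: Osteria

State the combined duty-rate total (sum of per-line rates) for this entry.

23%

Line A: food-processing → 6.2; hand-operated → 6.2.2; new → 6.2.2.3. Scheduled 10%. Javaros agreement on 6.2.1.2: 6.2.2.3 not covered; Javaros agreement on 6.2.2: RVC ≥ 60% → 5% available; preferential 5%. → 5%.
Line B: food-processing → 6.2; electrically operated → 6.2.1; reconditioned → 6.2.1.2. Scheduled 9%. Umbrial agreement on 6.3.3: 6.2.1.2 not covered. → 9%.
Line C: textile-working → 6.3; electrically operated → 6.3.2; reconditioned → 6.3.2.1. Scheduled 9%. No special measure applies. → 9%.
Sum: 5% + 9% + 9% = 23%.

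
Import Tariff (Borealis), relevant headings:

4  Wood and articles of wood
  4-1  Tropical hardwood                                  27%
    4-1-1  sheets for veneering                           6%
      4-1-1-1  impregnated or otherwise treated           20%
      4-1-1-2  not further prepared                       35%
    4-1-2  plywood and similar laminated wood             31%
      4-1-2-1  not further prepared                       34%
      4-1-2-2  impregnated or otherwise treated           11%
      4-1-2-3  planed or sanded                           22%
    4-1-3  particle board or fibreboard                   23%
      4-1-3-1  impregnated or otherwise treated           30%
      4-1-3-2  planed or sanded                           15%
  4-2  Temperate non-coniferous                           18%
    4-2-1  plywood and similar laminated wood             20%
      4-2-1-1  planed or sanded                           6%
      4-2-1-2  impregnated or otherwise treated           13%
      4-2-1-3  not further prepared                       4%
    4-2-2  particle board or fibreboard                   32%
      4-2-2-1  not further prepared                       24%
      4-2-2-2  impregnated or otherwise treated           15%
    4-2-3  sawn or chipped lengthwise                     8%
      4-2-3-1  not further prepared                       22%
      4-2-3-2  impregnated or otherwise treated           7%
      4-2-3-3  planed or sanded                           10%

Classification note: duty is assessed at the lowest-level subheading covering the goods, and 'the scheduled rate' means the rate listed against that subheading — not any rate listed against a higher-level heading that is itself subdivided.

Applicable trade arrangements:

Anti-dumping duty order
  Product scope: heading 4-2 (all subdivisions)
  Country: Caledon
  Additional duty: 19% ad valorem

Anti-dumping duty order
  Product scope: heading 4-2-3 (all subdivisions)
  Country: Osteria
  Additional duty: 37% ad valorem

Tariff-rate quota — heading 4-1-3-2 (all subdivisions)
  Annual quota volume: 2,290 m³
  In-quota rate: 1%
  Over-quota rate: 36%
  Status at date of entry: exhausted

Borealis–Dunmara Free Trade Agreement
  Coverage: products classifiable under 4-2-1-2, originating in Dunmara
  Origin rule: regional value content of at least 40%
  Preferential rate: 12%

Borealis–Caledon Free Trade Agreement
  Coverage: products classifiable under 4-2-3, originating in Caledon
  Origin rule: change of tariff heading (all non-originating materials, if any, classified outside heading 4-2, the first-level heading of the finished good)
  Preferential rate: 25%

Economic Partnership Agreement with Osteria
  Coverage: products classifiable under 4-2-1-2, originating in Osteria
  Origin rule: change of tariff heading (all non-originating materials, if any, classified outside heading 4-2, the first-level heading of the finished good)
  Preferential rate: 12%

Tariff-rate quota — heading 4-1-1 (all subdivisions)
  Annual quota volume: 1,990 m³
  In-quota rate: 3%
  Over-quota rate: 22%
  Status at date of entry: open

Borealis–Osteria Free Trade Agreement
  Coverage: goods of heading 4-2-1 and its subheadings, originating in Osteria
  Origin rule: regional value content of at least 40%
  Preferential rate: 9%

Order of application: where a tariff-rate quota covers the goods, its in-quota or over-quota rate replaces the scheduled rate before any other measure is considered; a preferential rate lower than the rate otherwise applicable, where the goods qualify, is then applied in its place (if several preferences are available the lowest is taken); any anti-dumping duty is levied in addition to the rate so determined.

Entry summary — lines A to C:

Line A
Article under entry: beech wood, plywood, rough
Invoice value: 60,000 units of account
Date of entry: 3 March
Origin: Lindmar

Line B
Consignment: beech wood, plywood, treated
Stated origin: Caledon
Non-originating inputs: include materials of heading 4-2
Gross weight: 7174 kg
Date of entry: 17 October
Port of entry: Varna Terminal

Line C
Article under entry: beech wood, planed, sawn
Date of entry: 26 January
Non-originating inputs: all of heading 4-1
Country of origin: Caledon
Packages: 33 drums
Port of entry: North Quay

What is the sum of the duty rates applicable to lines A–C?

Line A: beech → 4-2; plywood → 4-2-1; rough → 4-2-1-3. Scheduled 4%. No special measure applies. → 4%.
Line B: beech → 4-2; plywood → 4-2-1; treated → 4-2-1-2. Scheduled 13%. Caledon agreement on 4-2-3: 4-2-1-2 not covered; anti-dumping (Caledon, 4-2): +19%; total 13% + 19% = 32%. → 32%.
Line C: beech → 4-2; sawn → 4-2-3; planed → 4-2-3-3. Scheduled 10%. Caledon agreement on 4-2-3: CTH met → 25% available; preference 25% not lower than 10% → no reduction; anti-dumping (Caledon, 4-2): +19%; total 10% + 19% = 29%. → 29%.
Sum: 4% + 32% + 29% = 65%.

65%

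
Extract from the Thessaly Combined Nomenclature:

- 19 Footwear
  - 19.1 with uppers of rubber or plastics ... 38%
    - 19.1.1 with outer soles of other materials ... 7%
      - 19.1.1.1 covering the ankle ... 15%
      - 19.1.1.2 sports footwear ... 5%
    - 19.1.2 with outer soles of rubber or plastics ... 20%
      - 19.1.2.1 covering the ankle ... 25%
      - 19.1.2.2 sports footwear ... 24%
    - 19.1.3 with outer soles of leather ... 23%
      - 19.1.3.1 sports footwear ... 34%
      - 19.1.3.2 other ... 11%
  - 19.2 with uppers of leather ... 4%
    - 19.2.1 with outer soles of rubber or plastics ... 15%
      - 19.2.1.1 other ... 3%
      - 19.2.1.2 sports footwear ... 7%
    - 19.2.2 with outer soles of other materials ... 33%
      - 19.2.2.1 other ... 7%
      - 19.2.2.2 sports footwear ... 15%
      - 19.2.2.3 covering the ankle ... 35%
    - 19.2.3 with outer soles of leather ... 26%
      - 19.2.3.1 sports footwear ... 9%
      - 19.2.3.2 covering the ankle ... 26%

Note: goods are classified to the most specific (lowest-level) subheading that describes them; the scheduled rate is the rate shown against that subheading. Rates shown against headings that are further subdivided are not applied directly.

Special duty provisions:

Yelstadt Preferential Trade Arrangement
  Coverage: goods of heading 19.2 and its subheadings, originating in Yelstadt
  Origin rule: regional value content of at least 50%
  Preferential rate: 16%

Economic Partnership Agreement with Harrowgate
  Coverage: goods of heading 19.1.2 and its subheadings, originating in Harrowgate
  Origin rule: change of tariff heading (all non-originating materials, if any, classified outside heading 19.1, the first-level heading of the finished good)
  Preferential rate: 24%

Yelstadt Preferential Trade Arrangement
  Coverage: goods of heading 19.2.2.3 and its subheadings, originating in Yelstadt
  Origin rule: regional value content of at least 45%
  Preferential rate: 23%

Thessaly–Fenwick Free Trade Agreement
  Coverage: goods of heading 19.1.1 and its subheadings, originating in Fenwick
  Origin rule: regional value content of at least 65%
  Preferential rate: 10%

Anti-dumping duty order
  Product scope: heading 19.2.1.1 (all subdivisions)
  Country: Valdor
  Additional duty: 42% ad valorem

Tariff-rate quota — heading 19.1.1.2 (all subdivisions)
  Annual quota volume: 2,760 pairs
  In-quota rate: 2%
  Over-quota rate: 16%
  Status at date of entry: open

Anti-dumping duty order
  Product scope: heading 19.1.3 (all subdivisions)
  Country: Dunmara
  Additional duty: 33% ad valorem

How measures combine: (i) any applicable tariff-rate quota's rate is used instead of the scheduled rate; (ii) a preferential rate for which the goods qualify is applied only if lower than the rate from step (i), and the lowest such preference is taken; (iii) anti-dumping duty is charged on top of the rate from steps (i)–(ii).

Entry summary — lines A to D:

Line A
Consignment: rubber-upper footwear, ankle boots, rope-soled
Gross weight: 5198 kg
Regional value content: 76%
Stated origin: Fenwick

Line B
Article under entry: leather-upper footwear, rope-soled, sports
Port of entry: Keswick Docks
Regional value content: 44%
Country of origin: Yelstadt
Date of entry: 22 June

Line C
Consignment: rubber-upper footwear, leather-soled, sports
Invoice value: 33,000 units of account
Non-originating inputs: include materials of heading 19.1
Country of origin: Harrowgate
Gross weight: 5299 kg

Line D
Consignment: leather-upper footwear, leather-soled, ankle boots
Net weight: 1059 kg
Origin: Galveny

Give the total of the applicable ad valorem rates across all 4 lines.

85%

Line A: rubber-upper → 19.1; rope-soled → 19.1.1; ankle boots → 19.1.1.1. Scheduled 15%. Fenwick agreement on 19.1.1: RVC ≥ 65% → 10% available; preferential 10%. → 10%.
Line B: leather-upper → 19.2; rope-soled → 19.2.2; sports → 19.2.2.2. Scheduled 15%. Yelstadt agreement on 19.2: RVC < 50%; Yelstadt agreement on 19.2.2.3: 19.2.2.2 not covered. → 15%.
Line C: rubber-upper → 19.1; leather-soled → 19.1.3; sports → 19.1.3.1. Scheduled 34%. Harrowgate agreement on 19.1.2: 19.1.3.1 not covered. → 34%.
Line D: leather-upper → 19.2; leather-soled → 19.2.3; ankle boots → 19.2.3.2. Scheduled 26%. No special measure applies. → 26%.
Sum: 10% + 15% + 34% + 26% = 85%.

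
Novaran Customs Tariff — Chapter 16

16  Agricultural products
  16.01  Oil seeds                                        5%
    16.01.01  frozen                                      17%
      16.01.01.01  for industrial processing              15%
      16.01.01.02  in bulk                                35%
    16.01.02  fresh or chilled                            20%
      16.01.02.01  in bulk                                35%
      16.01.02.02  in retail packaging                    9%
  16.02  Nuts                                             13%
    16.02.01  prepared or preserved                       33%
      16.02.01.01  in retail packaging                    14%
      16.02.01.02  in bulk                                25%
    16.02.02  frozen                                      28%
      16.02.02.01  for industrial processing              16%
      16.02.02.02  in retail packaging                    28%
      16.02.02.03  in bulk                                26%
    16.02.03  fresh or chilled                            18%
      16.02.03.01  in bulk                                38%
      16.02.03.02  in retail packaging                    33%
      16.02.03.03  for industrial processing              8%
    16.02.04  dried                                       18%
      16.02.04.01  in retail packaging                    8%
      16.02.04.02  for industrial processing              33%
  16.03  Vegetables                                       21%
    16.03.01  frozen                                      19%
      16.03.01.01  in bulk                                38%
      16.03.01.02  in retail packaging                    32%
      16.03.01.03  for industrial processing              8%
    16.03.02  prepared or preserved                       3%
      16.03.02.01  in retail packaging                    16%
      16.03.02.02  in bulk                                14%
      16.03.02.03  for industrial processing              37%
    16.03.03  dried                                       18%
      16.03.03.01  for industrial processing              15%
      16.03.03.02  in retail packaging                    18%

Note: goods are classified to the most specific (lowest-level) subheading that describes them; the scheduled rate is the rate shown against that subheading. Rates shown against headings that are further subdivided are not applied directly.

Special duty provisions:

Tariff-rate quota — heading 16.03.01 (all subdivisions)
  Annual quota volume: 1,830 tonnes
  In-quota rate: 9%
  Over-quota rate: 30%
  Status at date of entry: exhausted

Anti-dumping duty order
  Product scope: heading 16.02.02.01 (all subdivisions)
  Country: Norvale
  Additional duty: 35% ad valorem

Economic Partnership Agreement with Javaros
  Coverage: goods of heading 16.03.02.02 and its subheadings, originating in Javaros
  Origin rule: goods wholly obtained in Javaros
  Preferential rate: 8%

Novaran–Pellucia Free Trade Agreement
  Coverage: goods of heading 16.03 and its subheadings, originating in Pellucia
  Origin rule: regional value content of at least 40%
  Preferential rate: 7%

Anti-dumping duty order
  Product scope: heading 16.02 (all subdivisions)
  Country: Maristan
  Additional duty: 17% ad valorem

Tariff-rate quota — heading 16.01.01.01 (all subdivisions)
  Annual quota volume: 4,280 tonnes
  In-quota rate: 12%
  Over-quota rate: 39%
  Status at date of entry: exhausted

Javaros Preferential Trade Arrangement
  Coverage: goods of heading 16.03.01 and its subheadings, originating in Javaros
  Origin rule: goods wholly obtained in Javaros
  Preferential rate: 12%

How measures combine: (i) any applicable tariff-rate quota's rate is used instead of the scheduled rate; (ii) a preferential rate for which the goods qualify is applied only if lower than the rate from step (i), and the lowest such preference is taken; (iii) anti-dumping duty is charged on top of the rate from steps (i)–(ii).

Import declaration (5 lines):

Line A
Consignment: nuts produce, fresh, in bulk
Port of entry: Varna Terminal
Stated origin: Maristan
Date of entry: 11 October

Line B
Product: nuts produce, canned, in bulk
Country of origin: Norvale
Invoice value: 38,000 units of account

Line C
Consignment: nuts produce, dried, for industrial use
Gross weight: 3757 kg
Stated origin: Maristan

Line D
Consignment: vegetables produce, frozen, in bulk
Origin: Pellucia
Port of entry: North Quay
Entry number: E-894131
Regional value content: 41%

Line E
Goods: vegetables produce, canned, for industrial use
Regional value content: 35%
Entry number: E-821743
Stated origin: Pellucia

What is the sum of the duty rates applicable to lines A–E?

174%

Line A: nuts → 16.02; fresh → 16.02.03; in bulk → 16.02.03.01. Scheduled 38%. anti-dumping (Maristan, 16.02): +17%; total 38% + 17% = 55%. → 55%.
Line B: nuts → 16.02; canned → 16.02.01; in bulk → 16.02.01.02. Scheduled 25%. No special measure applies. → 25%.
Line C: nuts → 16.02; dried → 16.02.04; for industrial use → 16.02.04.02. Scheduled 33%. anti-dumping (Maristan, 16.02): +17%; total 33% + 17% = 50%. → 50%.
Line D: vegetables → 16.03; frozen → 16.03.01; in bulk → 16.03.01.01. Scheduled 38%. quota on 16.03.01 exhausted → over-quota 30%; Pellucia agreement on 16.03: RVC ≥ 40% → 7% available; preferential 7%. → 7%.
Line E: vegetables → 16.03; canned → 16.03.02; for industrial use → 16.03.02.03. Scheduled 37%. Pellucia agreement on 16.03: RVC < 40%. → 37%.
Sum: 55% + 25% + 50% + 7% + 37% = 174%.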